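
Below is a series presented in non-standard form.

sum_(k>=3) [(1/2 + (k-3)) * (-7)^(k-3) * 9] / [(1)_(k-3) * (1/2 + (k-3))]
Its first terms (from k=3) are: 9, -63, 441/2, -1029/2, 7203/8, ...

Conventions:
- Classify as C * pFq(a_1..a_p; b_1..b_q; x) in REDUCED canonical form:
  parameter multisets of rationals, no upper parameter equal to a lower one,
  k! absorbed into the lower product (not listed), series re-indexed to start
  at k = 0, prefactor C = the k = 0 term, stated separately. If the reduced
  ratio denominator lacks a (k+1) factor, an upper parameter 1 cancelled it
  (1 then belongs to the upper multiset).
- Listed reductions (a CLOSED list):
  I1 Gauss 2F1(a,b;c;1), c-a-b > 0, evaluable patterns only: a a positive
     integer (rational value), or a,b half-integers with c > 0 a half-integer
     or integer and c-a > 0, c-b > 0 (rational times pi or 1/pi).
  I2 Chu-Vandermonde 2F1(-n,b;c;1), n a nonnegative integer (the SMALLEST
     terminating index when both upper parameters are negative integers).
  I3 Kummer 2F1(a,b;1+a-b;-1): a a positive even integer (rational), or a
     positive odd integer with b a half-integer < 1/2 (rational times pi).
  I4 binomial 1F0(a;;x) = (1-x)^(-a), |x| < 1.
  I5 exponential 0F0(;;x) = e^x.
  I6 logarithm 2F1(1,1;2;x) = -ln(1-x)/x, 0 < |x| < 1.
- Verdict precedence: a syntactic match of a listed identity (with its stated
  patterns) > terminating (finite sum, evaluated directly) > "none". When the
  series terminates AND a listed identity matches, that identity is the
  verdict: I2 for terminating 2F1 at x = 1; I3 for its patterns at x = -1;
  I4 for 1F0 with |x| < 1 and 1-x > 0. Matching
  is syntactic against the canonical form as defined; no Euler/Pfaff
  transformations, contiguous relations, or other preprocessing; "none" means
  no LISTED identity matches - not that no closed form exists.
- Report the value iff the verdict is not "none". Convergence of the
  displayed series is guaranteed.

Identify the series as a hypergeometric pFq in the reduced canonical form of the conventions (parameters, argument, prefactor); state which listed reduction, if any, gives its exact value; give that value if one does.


This is 9 * 0F0(-; -; -7) in reduced canonical form. Verdict: exponential (I5) matches (the 0F0 exponential series at x = -7). Value: 9 * e^(-7).

Structural cue: with t_0 = 9, k + 1/2 divides numerator and denominator alike; prefactor 9 after cancelling.
Consecutive-term ratio: r(k) = (-7) * 1 / [(k+1)] - rational in k, leading ratio (-7); with t_0 = 9, classification follows.


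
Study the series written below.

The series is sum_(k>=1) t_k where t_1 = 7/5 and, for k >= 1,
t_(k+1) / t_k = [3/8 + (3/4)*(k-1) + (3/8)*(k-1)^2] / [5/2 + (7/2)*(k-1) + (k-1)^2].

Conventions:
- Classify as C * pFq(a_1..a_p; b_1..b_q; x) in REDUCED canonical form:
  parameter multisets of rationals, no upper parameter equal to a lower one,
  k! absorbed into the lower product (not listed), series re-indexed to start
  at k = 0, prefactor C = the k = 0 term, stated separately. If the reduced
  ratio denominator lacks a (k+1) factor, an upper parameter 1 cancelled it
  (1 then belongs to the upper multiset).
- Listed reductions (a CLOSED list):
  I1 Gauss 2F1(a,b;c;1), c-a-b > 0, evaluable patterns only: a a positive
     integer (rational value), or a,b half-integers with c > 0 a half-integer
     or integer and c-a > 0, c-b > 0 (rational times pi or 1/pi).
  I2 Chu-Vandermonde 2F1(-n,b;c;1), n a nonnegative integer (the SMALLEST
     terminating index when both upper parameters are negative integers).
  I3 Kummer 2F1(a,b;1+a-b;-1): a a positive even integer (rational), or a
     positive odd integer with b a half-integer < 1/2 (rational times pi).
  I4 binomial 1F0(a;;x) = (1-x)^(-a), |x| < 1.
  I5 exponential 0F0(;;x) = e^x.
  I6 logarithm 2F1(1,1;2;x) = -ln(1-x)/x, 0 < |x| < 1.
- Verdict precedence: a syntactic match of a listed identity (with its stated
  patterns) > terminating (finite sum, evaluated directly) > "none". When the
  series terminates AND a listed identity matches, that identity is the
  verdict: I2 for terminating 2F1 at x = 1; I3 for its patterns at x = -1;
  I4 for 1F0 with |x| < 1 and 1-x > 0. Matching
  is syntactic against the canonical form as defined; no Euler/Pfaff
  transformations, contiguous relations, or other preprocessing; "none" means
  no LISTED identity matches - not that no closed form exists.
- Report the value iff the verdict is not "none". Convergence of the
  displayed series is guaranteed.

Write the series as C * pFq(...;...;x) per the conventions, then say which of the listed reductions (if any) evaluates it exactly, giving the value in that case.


The series (x = 3/8) is 2F1: upper {1, 1}, lower {5/2}, prefactor 7/5. Verdict: none - this 2F1 at x = 3/8 matches no listed pattern, and upper {1, 1} holds no stopper.

Structural cue: t_0 = 7/5 here, and roots of the ratio polynomials (prefactor 7/5) are the negated parameters.
Step ratio: r(k) = (3/8) * (k+1) (k+1) / [(k+5/2) (k+1)] - rational in k, leading ratio (3/8); with t_0 = 7/5, classification follows.


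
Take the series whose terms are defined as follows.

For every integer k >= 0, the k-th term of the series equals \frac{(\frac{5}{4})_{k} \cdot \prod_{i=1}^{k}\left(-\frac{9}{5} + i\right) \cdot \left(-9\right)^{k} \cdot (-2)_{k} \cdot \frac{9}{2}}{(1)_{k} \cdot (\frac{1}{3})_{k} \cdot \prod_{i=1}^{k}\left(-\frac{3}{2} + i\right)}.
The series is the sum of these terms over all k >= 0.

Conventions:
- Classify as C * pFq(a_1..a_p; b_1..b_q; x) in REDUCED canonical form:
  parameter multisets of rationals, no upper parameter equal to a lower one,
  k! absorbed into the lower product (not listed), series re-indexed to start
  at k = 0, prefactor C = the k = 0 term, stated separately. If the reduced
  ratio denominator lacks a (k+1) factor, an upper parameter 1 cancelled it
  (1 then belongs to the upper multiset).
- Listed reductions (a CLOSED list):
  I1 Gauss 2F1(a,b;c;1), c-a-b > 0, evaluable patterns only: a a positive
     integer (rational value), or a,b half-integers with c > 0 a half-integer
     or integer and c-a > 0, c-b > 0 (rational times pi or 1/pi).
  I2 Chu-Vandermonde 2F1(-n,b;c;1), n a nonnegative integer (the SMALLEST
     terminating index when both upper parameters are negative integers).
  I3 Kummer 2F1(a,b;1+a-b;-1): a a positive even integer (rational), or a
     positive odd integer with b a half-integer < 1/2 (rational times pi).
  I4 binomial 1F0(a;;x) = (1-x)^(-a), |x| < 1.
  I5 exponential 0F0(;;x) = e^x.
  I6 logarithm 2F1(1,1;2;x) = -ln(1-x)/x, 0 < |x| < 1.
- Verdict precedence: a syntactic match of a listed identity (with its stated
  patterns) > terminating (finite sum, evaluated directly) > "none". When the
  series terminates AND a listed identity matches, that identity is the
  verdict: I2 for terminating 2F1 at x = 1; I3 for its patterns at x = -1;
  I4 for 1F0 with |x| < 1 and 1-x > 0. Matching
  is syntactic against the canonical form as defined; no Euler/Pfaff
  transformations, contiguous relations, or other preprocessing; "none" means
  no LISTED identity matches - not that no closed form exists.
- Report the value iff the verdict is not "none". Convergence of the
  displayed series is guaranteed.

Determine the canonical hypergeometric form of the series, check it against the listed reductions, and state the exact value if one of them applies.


Classification (C = \frac{9}{2}): 3F2 with upper {-2, -\frac{4}{5}, \frac{5}{4}}, lower {-\frac{1}{2}, \frac{1}{3}}, argument x = -9. Verdict: terminating. (-2)_k vanishes past k = 2, leaving a 3-term sum, computed directly. Value: \frac{78669}{40}.

First insight: from the first term \frac{9}{2}: the lower running product (prefactor 9/2) is a rising factorial.
Ratio: r(k) = -9 * (k-2) (k-\frac{4}{5}) (k+\frac{5}{4}) / [(k-\frac{1}{2}) (k+\frac{1}{3}) (k+1)] - poly over poly, x = -9 from leading terms; C = \frac{9}{2} at k = 0.


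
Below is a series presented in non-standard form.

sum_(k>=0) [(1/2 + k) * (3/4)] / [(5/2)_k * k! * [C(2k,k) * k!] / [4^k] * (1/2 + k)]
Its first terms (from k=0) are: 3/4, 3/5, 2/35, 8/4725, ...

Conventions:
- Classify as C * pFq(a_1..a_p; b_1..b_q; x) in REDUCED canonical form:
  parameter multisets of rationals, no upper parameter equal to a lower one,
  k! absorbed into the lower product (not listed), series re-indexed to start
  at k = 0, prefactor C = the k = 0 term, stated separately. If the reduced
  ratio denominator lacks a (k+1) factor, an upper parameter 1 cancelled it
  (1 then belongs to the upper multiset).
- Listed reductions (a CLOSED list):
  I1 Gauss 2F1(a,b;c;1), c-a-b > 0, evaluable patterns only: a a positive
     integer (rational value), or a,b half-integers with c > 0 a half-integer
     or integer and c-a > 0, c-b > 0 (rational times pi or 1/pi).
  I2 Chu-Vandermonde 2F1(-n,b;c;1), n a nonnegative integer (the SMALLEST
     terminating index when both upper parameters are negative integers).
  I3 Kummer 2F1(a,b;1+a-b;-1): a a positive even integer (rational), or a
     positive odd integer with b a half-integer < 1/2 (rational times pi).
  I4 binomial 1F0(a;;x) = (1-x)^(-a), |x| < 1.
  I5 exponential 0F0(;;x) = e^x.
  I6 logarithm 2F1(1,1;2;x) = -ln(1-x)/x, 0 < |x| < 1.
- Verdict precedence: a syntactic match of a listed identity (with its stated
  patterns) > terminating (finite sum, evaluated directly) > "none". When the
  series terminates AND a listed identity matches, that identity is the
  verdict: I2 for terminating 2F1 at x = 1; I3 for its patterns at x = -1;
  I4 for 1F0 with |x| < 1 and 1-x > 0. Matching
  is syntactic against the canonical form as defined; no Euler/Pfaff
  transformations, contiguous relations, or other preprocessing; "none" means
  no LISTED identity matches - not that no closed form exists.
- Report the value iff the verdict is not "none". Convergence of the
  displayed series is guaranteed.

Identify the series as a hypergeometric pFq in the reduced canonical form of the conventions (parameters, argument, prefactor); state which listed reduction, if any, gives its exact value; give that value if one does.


Classification (C = 3/4): 0F2 with upper {-}, lower {1/2, 5/2}, argument x = 1. Verdict: none. Every listed pattern misses the 0F2 form at 1, upper {-}.

First insight: from the first term 3/4: striking the common factor k + 1/2 reduces the term (prefactor 3/4).
Ratio: r(k) = 1 * 1 / [(k+1/2) (k+5/2) (k+1)] - rational in k, leading ratio 1; with t_0 = 3/4, classification follows.


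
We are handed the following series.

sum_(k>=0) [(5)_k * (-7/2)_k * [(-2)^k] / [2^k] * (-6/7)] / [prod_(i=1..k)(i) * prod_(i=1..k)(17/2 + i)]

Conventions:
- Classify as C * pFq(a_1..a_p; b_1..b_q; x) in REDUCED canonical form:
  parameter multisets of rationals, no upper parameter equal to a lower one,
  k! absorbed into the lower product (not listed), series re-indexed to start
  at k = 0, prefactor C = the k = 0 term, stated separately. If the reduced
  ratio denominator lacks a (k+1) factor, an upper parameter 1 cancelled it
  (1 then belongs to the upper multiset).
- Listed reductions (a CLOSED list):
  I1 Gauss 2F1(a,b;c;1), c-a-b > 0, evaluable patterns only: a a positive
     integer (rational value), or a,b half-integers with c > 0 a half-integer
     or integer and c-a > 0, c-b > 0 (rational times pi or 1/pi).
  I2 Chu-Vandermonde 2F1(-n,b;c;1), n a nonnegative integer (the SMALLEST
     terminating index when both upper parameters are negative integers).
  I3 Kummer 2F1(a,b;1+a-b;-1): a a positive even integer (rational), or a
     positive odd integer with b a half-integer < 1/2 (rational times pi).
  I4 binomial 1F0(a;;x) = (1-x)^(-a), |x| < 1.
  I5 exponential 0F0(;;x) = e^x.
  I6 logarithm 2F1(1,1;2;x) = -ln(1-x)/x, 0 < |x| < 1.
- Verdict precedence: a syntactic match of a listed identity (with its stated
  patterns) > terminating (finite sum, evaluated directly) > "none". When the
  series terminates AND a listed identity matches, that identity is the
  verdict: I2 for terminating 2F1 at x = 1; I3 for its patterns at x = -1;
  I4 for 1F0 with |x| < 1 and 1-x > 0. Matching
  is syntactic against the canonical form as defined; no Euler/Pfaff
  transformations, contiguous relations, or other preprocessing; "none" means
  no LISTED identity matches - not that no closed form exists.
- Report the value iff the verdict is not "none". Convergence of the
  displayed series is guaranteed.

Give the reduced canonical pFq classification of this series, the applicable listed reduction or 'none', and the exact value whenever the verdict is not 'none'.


With C = -6/7: the canonical form is 2F1(-7/2, 5; 19/2; -1). Verdict: Kummer's theorem (I3) fires (x = -1; c = 19/2 equals 1+a-b for upper {-7/2, 5}: listed pattern). Hence: (-328185/262144) * pi.

Key step: from the first term -6/7: the product of the first k integers (C = -6/7) is k!.
Consecutive-term ratio: r(k) = (-1) * (k-7/2) (k+5) / [(k+19/2) (k+1)] - poly over poly, x = (-1) from leading terms; C = -6/7 at k = 0.


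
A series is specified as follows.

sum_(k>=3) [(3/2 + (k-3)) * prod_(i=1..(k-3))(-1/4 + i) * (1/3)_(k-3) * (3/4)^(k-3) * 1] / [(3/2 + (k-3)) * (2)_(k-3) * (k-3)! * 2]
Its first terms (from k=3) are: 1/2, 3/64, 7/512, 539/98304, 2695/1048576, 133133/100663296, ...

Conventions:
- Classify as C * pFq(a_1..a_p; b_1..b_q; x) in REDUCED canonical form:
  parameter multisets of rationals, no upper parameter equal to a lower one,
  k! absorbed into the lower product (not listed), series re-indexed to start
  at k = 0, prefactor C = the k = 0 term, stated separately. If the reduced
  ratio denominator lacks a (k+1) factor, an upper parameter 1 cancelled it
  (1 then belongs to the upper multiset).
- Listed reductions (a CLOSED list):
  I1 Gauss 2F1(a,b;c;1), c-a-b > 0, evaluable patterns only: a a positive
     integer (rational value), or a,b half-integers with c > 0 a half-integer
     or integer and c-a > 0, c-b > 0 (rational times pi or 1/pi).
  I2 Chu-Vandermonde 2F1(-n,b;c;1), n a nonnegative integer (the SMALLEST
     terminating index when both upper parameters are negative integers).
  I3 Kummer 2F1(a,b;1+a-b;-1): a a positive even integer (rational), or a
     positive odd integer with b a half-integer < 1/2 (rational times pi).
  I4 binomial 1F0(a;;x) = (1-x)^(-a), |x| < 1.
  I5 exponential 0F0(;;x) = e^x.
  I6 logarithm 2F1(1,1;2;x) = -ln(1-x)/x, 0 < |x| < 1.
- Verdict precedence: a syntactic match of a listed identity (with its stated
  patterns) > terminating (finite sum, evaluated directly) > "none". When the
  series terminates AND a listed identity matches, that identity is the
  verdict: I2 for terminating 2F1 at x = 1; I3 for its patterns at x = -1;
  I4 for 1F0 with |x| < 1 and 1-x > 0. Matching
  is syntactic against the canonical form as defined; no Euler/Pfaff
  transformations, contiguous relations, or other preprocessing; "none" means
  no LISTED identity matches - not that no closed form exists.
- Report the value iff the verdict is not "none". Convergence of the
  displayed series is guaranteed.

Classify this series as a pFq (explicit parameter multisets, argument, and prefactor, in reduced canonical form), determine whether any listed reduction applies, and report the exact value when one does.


Canonical form: C = 1/2 times 2F1 with upper {1/3, 3/4}, lower {2}, x = 3/4. Verdict: none (x = 3/4): each listed identity misses the multisets {1/3, 3/4} ; {2}.

Key step: t_0 being 1/2, the constant factors (C = 1/2, x = 3/4) combine into one prefactor.
Term ratio: r(k) = (3/4) * (k+1/3) (k+3/4) / [(k+2) (k+1)] - poly over poly, x = (3/4) from leading terms; C = 1/2 at k = 0.


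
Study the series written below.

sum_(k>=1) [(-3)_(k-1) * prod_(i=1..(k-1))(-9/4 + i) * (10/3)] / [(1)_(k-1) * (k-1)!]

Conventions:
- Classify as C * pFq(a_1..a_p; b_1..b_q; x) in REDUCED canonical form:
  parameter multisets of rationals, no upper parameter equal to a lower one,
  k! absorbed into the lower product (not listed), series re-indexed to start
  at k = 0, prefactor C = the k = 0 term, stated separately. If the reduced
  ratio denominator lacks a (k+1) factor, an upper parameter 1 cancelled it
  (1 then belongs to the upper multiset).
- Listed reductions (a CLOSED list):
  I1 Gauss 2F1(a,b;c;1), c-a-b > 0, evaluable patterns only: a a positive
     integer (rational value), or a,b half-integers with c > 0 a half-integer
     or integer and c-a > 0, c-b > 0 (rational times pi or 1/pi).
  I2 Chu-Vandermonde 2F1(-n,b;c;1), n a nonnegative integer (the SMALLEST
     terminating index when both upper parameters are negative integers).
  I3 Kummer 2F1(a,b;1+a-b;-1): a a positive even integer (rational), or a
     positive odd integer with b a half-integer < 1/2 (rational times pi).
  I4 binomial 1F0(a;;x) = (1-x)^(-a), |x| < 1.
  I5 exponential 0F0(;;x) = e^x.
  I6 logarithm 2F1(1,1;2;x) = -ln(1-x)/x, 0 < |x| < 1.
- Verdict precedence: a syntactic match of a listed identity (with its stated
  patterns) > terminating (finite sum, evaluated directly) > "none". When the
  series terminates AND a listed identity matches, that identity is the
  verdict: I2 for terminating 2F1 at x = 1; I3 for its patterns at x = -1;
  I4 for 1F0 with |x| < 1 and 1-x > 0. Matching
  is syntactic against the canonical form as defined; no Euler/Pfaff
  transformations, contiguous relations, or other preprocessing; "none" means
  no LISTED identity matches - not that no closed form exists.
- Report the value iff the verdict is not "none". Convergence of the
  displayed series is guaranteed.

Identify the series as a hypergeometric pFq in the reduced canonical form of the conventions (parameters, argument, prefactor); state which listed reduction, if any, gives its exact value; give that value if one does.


The series (x = 1) is 2F1: upper {-3, -5/4}, lower {1}, prefactor 10/3. Verdict at x = 1: the Chu-Vandermonde identity I2 matches (terminating 2F1 at x = 1 with n = 3, b = -5/4, c = 1). Sum: 1105/64.

Structural cue: from the first term 10/3: the running product (C = 10/3) telescopes to a rising factorial.
Ratio: r(k) = 1 * (k-3) (k-5/4) / [(k+1) (k+1)] - poly over poly, x = 1 from leading terms; C = 10/3 at k = 0.


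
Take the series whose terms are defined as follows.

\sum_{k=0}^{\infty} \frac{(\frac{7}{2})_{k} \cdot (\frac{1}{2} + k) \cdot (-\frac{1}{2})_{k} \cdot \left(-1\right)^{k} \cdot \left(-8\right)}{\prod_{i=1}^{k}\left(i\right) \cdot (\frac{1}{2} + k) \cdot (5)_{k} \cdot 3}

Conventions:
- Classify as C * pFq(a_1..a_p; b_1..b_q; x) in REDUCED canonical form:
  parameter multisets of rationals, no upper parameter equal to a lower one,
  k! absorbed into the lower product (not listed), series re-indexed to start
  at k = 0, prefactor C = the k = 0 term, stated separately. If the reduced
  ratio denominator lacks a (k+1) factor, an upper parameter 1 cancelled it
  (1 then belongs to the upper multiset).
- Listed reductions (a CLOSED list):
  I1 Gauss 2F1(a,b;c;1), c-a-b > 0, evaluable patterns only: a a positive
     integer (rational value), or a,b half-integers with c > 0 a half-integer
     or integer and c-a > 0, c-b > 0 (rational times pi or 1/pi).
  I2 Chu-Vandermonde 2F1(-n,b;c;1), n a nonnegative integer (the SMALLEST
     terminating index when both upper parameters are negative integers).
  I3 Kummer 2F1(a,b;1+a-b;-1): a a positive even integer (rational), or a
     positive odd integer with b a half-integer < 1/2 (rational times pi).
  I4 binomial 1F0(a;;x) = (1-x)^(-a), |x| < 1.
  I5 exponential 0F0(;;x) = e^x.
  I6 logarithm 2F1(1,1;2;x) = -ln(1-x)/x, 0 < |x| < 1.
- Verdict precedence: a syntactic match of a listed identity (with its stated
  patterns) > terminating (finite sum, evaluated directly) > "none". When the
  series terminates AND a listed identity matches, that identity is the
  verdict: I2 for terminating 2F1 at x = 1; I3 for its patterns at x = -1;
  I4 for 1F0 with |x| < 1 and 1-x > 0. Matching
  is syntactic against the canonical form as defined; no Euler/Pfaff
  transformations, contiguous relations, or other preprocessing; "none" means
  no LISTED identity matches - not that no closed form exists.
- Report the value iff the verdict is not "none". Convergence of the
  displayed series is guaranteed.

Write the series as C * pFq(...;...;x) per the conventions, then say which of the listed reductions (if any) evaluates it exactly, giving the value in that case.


Classification (C = -\frac{8}{3}): 2F1 with upper {-\frac{1}{2}, \frac{7}{2}}, lower {5}, argument x = -1. Verdict: none (x = -1): each listed identity misses the multisets {-\frac{1}{2}, \frac{7}{2}} ; {5}.

Structural cue: t_0 = -\frac{8}{3} here, and the constant factors (prefactor -8/3) combine into one prefactor.
Consecutive-term ratio: r(k) = -1 * (k-\frac{1}{2}) (k+\frac{7}{2}) / [(k+5) (k+1)] - rational in k, leading ratio -1; with t_0 = -\frac{8}{3}, classification follows.


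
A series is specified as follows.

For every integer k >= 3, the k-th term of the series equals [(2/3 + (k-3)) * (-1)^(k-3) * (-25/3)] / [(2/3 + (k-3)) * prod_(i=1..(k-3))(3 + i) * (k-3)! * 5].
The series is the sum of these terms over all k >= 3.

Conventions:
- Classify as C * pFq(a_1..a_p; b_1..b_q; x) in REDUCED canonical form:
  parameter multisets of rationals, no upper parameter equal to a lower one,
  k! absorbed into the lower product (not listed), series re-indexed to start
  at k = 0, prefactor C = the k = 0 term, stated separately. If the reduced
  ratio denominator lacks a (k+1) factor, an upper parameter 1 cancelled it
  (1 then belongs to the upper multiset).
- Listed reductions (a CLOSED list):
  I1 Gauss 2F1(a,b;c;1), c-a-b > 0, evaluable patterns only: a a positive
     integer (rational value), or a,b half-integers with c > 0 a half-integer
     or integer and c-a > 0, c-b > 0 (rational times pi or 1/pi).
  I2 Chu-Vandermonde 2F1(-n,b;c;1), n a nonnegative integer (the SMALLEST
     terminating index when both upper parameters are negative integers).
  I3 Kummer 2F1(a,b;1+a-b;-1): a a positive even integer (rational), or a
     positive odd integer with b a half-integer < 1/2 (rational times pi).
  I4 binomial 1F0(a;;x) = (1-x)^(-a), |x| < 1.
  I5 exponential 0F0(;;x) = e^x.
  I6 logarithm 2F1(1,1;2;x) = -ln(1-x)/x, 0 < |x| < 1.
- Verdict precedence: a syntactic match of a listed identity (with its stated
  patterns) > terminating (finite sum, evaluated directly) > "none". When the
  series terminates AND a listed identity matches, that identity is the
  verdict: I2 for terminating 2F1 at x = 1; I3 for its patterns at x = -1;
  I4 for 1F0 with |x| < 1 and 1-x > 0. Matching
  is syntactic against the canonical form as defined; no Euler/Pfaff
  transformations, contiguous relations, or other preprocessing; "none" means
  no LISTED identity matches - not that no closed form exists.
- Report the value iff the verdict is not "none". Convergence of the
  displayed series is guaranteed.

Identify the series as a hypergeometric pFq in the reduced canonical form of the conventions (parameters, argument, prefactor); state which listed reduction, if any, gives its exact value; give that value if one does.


With C = -5/3: the canonical form is 0F1(-; 4; -1). Verdict: none. A 0F1 with upper {-} fits none of I1-I6 at x = -1; the sum runs forever.

Key step: t_0 being -5/3, the factor k + 2/3 cancels (top and bottom), leaving prefactor -5/3.
Adjacent-term ratio: r(k) = (-1) * 1 / [(k+4) (k+1)] - rational in k. x = (-1); t_0 = -5/3; negate the roots.


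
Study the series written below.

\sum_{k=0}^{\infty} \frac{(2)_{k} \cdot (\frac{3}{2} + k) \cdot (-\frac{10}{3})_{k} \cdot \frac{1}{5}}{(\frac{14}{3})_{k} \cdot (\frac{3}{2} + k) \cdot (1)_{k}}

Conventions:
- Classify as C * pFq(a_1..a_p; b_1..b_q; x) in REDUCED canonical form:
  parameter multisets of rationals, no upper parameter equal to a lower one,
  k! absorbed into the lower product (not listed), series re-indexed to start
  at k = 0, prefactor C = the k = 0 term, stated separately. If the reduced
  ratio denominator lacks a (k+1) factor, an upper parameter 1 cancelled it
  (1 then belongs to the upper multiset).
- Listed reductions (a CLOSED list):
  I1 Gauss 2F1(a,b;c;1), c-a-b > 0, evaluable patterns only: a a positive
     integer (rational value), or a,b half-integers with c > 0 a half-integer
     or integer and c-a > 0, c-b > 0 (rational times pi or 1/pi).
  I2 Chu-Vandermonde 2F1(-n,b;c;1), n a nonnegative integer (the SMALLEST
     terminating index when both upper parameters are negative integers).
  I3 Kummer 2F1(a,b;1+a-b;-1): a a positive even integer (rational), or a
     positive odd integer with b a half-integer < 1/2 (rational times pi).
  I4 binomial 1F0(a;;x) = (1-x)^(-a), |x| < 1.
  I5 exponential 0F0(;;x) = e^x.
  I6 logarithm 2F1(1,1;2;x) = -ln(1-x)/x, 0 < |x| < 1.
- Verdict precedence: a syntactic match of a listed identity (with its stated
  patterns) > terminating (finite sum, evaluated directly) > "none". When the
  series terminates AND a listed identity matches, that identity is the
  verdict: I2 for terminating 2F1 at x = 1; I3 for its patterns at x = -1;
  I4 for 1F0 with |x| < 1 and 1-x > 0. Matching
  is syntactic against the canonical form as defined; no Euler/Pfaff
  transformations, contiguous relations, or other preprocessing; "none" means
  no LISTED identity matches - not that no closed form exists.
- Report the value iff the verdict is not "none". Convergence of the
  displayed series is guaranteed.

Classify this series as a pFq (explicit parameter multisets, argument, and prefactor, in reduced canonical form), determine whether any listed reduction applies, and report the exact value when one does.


Prefactor \frac{1}{5}, argument 1: 2F1 with upper {-\frac{10}{3}, 2} over lower {\frac{14}{3}}. Verdict: Gauss (I1, integer-parameter pattern) matches (x = 1: the Gamma ratio telescopes since c-a-b = 6 > 0 and a = 2 in Z>0). Value: \frac{44}{945}.

Key observation: with t_0 = \frac{1}{5}, (1)_k (C = 1/5) is k! itself.
Term ratio: r(k) = 1 * (k-\frac{10}{3}) (k+2) / [(k+\frac{14}{3}) (k+1)] - rational; roots negated = parameters, x = 1, C = \frac{1}{5}.


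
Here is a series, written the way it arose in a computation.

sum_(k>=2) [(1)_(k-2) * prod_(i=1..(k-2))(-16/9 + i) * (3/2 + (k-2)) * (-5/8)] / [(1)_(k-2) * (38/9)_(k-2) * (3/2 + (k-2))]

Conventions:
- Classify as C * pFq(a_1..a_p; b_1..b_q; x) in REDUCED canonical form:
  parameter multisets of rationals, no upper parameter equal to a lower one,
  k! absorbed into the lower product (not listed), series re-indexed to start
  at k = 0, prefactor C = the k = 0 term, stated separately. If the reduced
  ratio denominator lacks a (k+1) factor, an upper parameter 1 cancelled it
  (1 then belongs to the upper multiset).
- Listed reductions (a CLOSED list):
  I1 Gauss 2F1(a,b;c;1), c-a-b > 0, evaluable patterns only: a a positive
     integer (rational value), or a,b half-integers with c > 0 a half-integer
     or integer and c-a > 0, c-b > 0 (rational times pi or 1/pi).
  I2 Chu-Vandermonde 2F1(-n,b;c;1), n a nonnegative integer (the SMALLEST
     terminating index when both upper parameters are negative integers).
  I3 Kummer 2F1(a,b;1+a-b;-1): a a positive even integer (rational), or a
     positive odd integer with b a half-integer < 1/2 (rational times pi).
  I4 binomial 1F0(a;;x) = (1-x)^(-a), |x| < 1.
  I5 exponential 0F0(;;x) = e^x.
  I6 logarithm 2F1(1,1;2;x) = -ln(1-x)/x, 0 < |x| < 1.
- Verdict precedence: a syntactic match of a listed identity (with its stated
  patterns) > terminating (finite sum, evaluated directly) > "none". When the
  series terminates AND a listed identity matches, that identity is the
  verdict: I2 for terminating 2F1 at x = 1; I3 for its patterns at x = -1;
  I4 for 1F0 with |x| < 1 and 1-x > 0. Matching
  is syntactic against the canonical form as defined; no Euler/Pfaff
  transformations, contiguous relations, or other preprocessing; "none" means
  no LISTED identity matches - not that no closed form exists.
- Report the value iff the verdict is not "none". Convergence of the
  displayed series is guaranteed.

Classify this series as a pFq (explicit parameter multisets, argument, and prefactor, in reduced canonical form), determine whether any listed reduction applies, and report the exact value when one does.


Classification (C = -5/8): 2F1 with upper {-7/9, 1}, lower {38/9}, argument x = 1. Verdict: this is Gauss's theorem (I1) (x = 1: the Gamma ratio telescopes since c-a-b = 4 > 0 and a = 1 in Z>0). Value: -145/288.

First insight: x = 1 and k + 3/2 divides numerator and denominator alike; C = -5/8 after cancelling.
Term ratio: r(k) = 1 * (k-7/9) (k+1) / [(k+38/9) (k+1)] - poly over poly, x = 1 from leading terms; C = -5/8 at k = 0.


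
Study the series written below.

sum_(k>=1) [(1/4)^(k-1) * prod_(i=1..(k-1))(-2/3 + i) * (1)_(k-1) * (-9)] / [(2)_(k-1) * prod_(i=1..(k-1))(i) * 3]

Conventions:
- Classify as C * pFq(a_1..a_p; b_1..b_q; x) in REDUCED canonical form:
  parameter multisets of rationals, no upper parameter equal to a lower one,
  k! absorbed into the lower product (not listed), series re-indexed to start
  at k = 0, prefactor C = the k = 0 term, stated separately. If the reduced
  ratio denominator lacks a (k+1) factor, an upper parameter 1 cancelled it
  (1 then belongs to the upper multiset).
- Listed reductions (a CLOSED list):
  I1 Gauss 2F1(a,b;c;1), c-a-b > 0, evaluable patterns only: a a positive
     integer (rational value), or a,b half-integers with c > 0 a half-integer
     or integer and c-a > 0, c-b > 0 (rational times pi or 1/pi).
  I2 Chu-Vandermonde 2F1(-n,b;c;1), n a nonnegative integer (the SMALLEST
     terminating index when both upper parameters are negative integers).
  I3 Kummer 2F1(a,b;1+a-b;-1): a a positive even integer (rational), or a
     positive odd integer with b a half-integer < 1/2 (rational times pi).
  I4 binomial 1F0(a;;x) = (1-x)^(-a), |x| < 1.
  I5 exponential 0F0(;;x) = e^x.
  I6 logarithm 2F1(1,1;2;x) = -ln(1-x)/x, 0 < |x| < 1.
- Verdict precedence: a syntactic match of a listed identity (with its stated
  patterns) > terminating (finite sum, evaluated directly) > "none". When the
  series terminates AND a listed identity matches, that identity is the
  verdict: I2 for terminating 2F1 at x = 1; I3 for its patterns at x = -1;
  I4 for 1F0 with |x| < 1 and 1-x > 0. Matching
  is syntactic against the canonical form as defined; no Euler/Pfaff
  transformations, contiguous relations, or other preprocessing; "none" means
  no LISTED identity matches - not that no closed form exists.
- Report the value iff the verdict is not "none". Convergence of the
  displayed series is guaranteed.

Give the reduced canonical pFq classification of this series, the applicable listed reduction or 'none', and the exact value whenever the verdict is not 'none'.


Key observation: from the first term -3: the constant factors (prefactor -3) combine into one prefactor.
Ratio: r(k) = (1/4) * (k+1/3) (k+1) / [(k+2) (k+1)] - rational in k. x = (1/4); t_0 = -3; negate the roots.

This is -3 * 2F1(1/3, 1; 2; 1/4) in reduced canonical form. Verdict: none. Every listed pattern misses the 2F1 form at 1/4, upper {1/3, 1}.


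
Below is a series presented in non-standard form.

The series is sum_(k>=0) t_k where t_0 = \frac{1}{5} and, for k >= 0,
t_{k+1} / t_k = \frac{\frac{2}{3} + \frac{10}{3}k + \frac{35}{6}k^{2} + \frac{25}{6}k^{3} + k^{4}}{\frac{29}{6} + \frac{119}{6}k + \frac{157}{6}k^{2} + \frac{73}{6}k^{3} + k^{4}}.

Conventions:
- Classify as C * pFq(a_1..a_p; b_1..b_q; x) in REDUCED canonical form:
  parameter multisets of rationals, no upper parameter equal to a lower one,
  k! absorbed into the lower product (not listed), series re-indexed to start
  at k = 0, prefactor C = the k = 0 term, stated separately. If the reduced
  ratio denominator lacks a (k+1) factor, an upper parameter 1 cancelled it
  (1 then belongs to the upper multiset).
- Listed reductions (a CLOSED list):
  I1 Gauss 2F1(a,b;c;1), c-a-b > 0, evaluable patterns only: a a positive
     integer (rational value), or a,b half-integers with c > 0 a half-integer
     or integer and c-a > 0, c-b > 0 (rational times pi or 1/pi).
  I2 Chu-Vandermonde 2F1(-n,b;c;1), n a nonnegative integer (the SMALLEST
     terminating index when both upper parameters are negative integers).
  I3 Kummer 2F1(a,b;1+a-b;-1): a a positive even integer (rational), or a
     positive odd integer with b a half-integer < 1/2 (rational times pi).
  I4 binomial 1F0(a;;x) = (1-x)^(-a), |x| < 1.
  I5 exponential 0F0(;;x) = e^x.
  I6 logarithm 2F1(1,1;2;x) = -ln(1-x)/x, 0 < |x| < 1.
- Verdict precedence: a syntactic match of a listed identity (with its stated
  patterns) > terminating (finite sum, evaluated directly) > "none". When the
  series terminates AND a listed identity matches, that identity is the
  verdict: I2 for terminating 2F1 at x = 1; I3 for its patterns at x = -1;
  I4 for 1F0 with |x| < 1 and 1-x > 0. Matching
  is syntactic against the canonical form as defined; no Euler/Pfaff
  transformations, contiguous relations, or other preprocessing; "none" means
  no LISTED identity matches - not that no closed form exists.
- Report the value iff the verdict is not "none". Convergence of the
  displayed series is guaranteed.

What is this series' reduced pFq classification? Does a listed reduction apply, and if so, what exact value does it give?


x = 1 here; the reduced form reads 2F1, upper {\frac{2}{3}, 2}, lower {\frac{29}{3}}, C = \frac{1}{5}. Verdict at x = 1: Gauss's theorem (I1) matches (x = 1: the Gamma ratio telescopes since c-a-b = 7 > 0 and a = 2 in Z>0). Exact value: \frac{299}{1260}.

Structural cue: t_0 = \frac{1}{5} here, and the parameter 1 appears in both the upper and lower lists and cancels (alongside the other common factor).
Term ratio: r(k) = 1 * (k+\frac{2}{3}) (k+2) / [(k+\frac{29}{3}) (k+1)] - rational in k, leading ratio 1; with t_0 = \frac{1}{5}, classification follows.


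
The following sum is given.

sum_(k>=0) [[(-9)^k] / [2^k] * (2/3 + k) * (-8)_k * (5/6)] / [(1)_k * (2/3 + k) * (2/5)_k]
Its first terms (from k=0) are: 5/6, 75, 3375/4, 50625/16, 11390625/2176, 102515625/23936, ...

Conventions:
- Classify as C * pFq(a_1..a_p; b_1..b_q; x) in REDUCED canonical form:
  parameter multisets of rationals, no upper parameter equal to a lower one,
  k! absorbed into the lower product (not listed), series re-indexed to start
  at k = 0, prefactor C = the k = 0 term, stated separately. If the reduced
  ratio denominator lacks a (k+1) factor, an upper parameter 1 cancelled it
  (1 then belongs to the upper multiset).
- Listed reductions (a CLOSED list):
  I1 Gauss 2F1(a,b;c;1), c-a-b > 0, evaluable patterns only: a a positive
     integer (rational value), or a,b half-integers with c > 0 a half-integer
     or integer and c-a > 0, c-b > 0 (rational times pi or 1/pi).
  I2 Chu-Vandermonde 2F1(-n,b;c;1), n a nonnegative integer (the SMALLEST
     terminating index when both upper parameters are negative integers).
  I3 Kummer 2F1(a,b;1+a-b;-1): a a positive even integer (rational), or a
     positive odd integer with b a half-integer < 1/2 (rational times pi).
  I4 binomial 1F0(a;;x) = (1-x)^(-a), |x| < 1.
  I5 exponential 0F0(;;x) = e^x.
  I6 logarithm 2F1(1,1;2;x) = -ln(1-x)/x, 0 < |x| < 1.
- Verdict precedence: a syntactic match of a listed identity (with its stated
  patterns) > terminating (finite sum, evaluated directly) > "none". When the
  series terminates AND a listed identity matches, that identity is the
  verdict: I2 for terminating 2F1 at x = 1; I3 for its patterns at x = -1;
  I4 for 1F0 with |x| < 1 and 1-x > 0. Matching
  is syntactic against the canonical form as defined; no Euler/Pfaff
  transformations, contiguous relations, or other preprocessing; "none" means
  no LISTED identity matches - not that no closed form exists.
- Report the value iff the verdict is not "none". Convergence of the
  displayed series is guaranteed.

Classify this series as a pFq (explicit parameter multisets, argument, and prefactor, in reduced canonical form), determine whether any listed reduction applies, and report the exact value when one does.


The series (x = -9/2) is 1F1: upper {-8}, lower {2/5}, prefactor 5/6. Verdict: terminating (-8 upstairs). 9 nonzero terms in all; added directly. Exact value: 85817883451315/5441323008.

The tell: from the first term 5/6: the two geometric factors (C = 5/6, x = -9/2) combine into one argument.
Adjacent-term ratio: r(k) = (-9/2) * (k-8) / [(k+2/5) (k+1)] - rational in k. x = (-9/2); t_0 = 5/6; negate the roots.


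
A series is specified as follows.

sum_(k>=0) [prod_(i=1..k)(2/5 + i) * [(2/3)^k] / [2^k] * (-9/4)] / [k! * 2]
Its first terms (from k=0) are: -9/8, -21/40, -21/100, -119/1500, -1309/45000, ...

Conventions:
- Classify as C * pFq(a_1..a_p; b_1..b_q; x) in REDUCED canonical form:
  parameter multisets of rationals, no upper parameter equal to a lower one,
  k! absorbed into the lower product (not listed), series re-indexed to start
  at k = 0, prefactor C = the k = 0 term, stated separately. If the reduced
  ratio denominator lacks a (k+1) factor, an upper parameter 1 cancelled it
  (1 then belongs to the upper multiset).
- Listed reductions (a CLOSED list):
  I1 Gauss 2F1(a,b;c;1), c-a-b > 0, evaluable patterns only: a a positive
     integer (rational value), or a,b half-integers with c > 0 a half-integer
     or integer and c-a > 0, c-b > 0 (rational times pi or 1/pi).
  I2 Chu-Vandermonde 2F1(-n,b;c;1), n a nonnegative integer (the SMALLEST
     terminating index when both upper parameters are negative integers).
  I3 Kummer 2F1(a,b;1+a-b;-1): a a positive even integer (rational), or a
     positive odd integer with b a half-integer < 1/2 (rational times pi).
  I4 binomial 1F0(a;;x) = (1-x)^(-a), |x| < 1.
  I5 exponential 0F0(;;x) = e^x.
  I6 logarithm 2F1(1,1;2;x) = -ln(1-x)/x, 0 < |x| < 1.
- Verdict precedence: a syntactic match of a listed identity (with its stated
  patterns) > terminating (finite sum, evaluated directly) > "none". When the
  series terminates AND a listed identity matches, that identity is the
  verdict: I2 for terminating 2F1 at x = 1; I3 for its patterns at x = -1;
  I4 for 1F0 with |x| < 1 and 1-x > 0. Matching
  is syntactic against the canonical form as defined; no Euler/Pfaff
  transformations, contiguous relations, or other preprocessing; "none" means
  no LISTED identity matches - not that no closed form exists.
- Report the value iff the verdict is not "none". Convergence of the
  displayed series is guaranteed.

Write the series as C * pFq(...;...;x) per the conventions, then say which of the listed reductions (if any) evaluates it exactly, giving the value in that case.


With C = -9/8: the canonical form is 1F0(7/5; -; 1/3). Verdict (x = 1/3): the I4 binomial reduction applies (the 1F0 binomial series: exponent -7/5, x = 1/3). Sum: (-9/8) * (2/3)^(-7/5).

Key observation: t_0 being -9/8, the running product (prefactor -9/8) telescopes to a rising factorial.
Adjacent-term ratio: r(k) = (1/3) * (k+7/5) / [(k+1)] - rational; roots negated = parameters, x = (1/3), C = -9/8.


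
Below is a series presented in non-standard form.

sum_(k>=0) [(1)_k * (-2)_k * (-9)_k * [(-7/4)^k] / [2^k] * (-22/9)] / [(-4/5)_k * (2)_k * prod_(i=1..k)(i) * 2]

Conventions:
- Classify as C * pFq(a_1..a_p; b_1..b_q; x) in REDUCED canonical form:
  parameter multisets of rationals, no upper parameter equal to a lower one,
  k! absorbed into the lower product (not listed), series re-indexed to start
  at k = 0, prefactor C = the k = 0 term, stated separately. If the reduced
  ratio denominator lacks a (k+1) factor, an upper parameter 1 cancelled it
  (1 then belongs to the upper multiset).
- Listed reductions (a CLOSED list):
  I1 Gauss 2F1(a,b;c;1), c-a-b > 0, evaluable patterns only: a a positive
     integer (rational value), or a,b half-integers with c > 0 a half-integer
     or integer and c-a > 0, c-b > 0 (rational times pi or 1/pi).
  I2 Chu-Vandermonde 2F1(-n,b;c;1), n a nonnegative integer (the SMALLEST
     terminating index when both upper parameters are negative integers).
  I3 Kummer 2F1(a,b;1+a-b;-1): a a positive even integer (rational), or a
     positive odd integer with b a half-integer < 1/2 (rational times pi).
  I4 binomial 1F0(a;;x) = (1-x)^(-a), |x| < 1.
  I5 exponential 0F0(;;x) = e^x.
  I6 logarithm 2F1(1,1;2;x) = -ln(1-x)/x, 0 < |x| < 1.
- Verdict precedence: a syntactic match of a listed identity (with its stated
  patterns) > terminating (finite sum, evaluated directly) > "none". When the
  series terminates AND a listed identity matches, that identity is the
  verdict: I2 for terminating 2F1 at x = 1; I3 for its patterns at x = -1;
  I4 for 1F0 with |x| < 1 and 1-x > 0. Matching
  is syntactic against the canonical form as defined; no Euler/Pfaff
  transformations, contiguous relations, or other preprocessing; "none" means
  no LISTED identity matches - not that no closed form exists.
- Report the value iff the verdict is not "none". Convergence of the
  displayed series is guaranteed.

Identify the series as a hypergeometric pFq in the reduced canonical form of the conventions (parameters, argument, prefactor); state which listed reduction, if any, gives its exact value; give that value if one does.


With C = -11/9: the canonical form is 3F2(-9, -2, 1; -4/5, 2; -7/8). Verdict: terminating at k = 2: the factor (-2)_k kills every later term; summing the 3 survivors is exact. Value: 1144/9.

Key step: with t_0 = -11/9, the product of the first k integers (C = -11/9) is k!.
Term ratio: r(k) = (-7/8) * (k-9) (k-2) (k+1) / [(k-4/5) (k+2) (k+1)] - poly over poly, x = (-7/8) from leading terms; C = -11/9 at k = 0.
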